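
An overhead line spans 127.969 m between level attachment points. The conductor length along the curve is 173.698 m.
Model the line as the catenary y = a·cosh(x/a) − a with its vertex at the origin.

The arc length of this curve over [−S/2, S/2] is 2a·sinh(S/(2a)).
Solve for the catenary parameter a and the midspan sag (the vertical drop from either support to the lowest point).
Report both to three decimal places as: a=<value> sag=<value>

seed: a₀ = √(S³/(24(L−S))) = √(127.969³/(24·45.729)) = 43.697409
iter 1: u=1.464263  f(a)=+5.160e+00  f'(a)=-2.577e+00  a ← 43.697409 − (+5.160e+00/-2.577e+00) = 45.699415
iter 2: u=1.400116  f(a)=+3.758e-01  f'(a)=-2.215e+00  a ← 45.699415 − (+3.758e-01/-2.215e+00) = 45.869117
iter 3: u=1.394936  f(a)=+2.340e-03  f'(a)=-2.187e+00  a ← 45.869117 − (+2.340e-03/-2.187e+00) = 45.870187
iter 4: u=1.394904  f(a)=+9.191e-08  f'(a)=-2.187e+00  a ← 45.870187 − (+9.191e-08/-2.187e+00) = 45.870187
iter 5: u=1.394904  f(a)=+2.842e-14  f'(a)=-2.187e+00  a ← 45.870187 − (+2.842e-14/-2.187e+00) = 45.870187
converged: |Δa| < 1e-12 after 5 iterations
sag = a·(cosh(S/(2a)) − 1) = 45.870187·(cosh(1.394904) − 1) = 52.348054
T_max/T_min = cosh(S/(2a)) = 2.141222

a=45.870 sag=52.348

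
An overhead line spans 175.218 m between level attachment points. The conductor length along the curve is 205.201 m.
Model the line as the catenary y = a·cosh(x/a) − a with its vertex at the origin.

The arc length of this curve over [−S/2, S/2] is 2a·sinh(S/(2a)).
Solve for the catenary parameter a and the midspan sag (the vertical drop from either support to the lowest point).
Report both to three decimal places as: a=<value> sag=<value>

a=88.599 sag=46.962

seed: a₀ = √(S³/(24(L−S))) = √(175.218³/(24·29.983)) = 86.461928
iter 1: u=1.013267  f(a)=+1.577e+00  f'(a)=-7.674e-01  a ← 86.461928 − (+1.577e+00/-7.674e-01) = 88.517326
iter 2: u=0.989738  f(a)=+5.800e-02  f'(a)=-7.119e-01  a ← 88.517326 − (+5.800e-02/-7.119e-01) = 88.598793
iter 3: u=0.988828  f(a)=+8.505e-05  f'(a)=-7.098e-01  a ← 88.598793 − (+8.505e-05/-7.098e-01) = 88.598913
iter 4: u=0.988827  f(a)=+1.834e-10  f'(a)=-7.098e-01  a ← 88.598913 − (+1.834e-10/-7.098e-01) = 88.598913
iter 5: u=0.988827  f(a)=+0.000e+00  f'(a)=-7.098e-01  a ← 88.598913 − (+0.000e+00/-7.098e-01) = 88.598913
converged: |Δa| < 1e-12 after 5 iterations
sag = a·(cosh(S/(2a)) − 1) = 88.598913·(cosh(0.988827) − 1) = 46.961516
T_max/T_min = cosh(S/(2a)) = 1.530046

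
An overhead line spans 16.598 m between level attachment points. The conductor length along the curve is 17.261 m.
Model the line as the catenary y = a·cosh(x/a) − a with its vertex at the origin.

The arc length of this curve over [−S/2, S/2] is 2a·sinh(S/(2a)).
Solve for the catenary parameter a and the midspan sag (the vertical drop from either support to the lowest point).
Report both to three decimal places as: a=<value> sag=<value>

a=17.053 sag=2.060

seed: a₀ = √(S³/(24(L−S))) = √(16.598³/(24·0.663)) = 16.952012
iter 1: u=0.489558  f(a)=+7.990e-03  f'(a)=-8.011e-02  a ← 16.952012 − (+7.990e-03/-8.011e-02) = 17.051754
iter 2: u=0.486695  f(a)=+7.107e-05  f'(a)=-7.869e-02  a ← 17.051754 − (+7.107e-05/-7.869e-02) = 17.052657
iter 3: u=0.486669  f(a)=+5.735e-09  f'(a)=-7.868e-02  a ← 17.052657 − (+5.735e-09/-7.868e-02) = 17.052657
iter 4: u=0.486669  f(a)=+0.000e+00  f'(a)=-7.868e-02  a ← 17.052657 − (+0.000e+00/-7.868e-02) = 17.052657
converged: |Δa| < 1e-12 after 4 iterations
sag = a·(cosh(S/(2a)) − 1) = 17.052657·(cosh(0.486669) − 1) = 2.059607
T_max/T_min = cosh(S/(2a)) = 1.120779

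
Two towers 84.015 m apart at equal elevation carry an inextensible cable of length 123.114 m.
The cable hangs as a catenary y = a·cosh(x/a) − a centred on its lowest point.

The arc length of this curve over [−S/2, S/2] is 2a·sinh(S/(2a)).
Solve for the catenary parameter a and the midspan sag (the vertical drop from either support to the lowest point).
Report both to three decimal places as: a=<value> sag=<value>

a=26.734 sag=40.377

seed: a₀ = √(S³/(24(L−S))) = √(84.015³/(24·39.099)) = 25.138931
iter 1: u=1.671014  f(a)=+5.836e+00  f'(a)=-4.070e+00  a ← 25.138931 − (+5.836e+00/-4.070e+00) = 26.572711
iter 2: u=1.580851  f(a)=+5.365e-01  f'(a)=-3.354e+00  a ← 26.572711 − (+5.365e-01/-3.354e+00) = 26.732699
iter 3: u=1.571390  f(a)=+5.548e-03  f'(a)=-3.285e+00  a ← 26.732699 − (+5.548e-03/-3.285e+00) = 26.734388
iter 4: u=1.571291  f(a)=+6.069e-07  f'(a)=-3.284e+00  a ← 26.734388 − (+6.069e-07/-3.284e+00) = 26.734388
iter 5: u=1.571291  f(a)=+1.421e-14  f'(a)=-3.284e+00  a ← 26.734388 − (+1.421e-14/-3.284e+00) = 26.734388
converged: |Δa| < 1e-12 after 5 iterations
sag = a·(cosh(S/(2a)) − 1) = 26.734388·(cosh(1.571291) − 1) = 40.377397
T_max/T_min = cosh(S/(2a)) = 2.510317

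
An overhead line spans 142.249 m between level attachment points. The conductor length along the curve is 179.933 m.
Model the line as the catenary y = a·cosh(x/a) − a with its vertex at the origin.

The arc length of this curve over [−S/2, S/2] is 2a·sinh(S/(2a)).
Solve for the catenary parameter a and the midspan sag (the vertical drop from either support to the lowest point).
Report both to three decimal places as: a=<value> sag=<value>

a=58.532 sag=48.799

seed: a₀ = √(S³/(24(L−S))) = √(142.249³/(24·37.684)) = 56.414366
iter 1: u=1.260752  f(a)=+3.111e+00  f'(a)=-1.561e+00  a ← 56.414366 − (+3.111e+00/-1.561e+00) = 58.407529
iter 2: u=1.217728  f(a)=+1.725e-01  f'(a)=-1.392e+00  a ← 58.407529 − (+1.725e-01/-1.392e+00) = 58.531422
iter 3: u=1.215151  f(a)=+5.989e-04  f'(a)=-1.382e+00  a ← 58.531422 − (+5.989e-04/-1.382e+00) = 58.531855
iter 4: u=1.215142  f(a)=+7.279e-09  f'(a)=-1.382e+00  a ← 58.531855 − (+7.279e-09/-1.382e+00) = 58.531855
iter 5: u=1.215142  f(a)=+2.842e-14  f'(a)=-1.382e+00  a ← 58.531855 − (+2.842e-14/-1.382e+00) = 58.531855
converged: |Δa| < 1e-12 after 5 iterations
sag = a·(cosh(S/(2a)) − 1) = 58.531855·(cosh(1.215142) − 1) = 48.799171
T_max/T_min = cosh(S/(2a)) = 1.833720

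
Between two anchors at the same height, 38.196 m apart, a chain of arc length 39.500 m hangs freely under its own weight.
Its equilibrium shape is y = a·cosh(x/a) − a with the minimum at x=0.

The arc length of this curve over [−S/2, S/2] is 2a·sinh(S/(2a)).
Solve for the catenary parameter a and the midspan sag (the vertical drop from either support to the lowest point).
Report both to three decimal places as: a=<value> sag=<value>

a=42.411 sag=4.373

seed: a₀ = √(S³/(24(L−S))) = √(38.196³/(24·1.304)) = 42.197081
iter 1: u=0.452591  f(a)=+1.342e-02  f'(a)=-6.308e-02  a ← 42.197081 − (+1.342e-02/-6.308e-02) = 42.409837
iter 2: u=0.450320  f(a)=+1.022e-04  f'(a)=-6.212e-02  a ← 42.409837 − (+1.022e-04/-6.212e-02) = 42.411482
iter 3: u=0.450303  f(a)=+6.024e-09  f'(a)=-6.212e-02  a ← 42.411482 − (+6.024e-09/-6.212e-02) = 42.411482
iter 4: u=0.450303  f(a)=+7.105e-15  f'(a)=-6.212e-02  a ← 42.411482 − (+7.105e-15/-6.212e-02) = 42.411482
converged: |Δa| < 1e-12 after 4 iterations
sag = a·(cosh(S/(2a)) − 1) = 42.411482·(cosh(0.450303) − 1) = 4.373091
T_max/T_min = cosh(S/(2a)) = 1.103111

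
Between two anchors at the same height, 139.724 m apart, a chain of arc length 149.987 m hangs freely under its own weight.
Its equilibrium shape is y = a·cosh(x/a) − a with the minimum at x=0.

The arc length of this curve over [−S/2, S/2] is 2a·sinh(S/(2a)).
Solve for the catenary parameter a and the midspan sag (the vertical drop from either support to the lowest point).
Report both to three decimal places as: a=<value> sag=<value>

a=106.376 sag=23.777

seed: a₀ = √(S³/(24(L−S))) = √(139.724³/(24·10.263)) = 105.235854
iter 1: u=0.663861  f(a)=+2.285e-01  f'(a)=-2.038e-01  a ← 105.235854 − (+2.285e-01/-2.038e-01) = 106.357352
iter 2: u=0.656861  f(a)=+3.705e-03  f'(a)=-1.972e-01  a ← 106.357352 − (+3.705e-03/-1.972e-01) = 106.376137
iter 3: u=0.656745  f(a)=+1.009e-06  f'(a)=-1.971e-01  a ← 106.376137 − (+1.009e-06/-1.971e-01) = 106.376142
iter 4: u=0.656745  f(a)=+8.527e-14  f'(a)=-1.971e-01  a ← 106.376142 − (+8.527e-14/-1.971e-01) = 106.376142
converged: |Δa| < 1e-12 after 4 iterations
sag = a·(cosh(S/(2a)) − 1) = 106.376142·(cosh(0.656745) − 1) = 23.777262
T_max/T_min = cosh(S/(2a)) = 1.223521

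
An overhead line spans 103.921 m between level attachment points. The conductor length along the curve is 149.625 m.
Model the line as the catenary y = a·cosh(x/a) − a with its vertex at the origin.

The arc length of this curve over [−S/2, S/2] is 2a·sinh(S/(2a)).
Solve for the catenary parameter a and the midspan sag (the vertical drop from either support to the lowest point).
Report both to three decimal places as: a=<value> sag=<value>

seed: a₀ = √(S³/(24(L−S))) = √(103.921³/(24·45.704)) = 31.986907
iter 1: u=1.624430  f(a)=+6.423e+00  f'(a)=-3.686e+00  a ← 31.986907 − (+6.423e+00/-3.686e+00) = 33.729320
iter 2: u=1.540514  f(a)=+5.622e-01  f'(a)=-3.067e+00  a ← 33.729320 − (+5.622e-01/-3.067e+00) = 33.912625
iter 3: u=1.532187  f(a)=+5.219e-03  f'(a)=-3.010e+00  a ← 33.912625 − (+5.219e-03/-3.010e+00) = 33.914359
iter 4: u=1.532109  f(a)=+4.590e-07  f'(a)=-3.010e+00  a ← 33.914359 − (+4.590e-07/-3.010e+00) = 33.914359
iter 5: u=1.532109  f(a)=+0.000e+00  f'(a)=-3.010e+00  a ← 33.914359 − (+0.000e+00/-3.010e+00) = 33.914359
converged: |Δa| < 1e-12 after 5 iterations
sag = a·(cosh(S/(2a)) − 1) = 33.914359·(cosh(1.532109) − 1) = 48.226337
T_max/T_min = cosh(S/(2a)) = 2.422003

a=33.914 sag=48.226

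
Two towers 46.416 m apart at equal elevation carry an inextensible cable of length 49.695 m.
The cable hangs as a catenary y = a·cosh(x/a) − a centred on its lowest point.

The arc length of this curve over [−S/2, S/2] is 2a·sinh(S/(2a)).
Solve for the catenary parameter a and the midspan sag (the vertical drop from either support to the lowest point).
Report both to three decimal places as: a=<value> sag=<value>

seed: a₀ = √(S³/(24(L−S))) = √(46.416³/(24·3.279)) = 35.647185
iter 1: u=0.651047  f(a)=+7.020e-02  f'(a)=-1.919e-01  a ← 35.647185 − (+7.020e-02/-1.919e-01) = 36.013014
iter 2: u=0.644434  f(a)=+1.095e-03  f'(a)=-1.859e-01  a ← 36.013014 − (+1.095e-03/-1.859e-01) = 36.018905
iter 3: u=0.644328  f(a)=+2.760e-07  f'(a)=-1.858e-01  a ← 36.018905 − (+2.760e-07/-1.858e-01) = 36.018906
iter 4: u=0.644328  f(a)=+1.421e-14  f'(a)=-1.858e-01  a ← 36.018906 − (+1.421e-14/-1.858e-01) = 36.018906
converged: |Δa| < 1e-12 after 4 iterations
sag = a·(cosh(S/(2a)) − 1) = 36.018906·(cosh(0.644328) − 1) = 7.739063
T_max/T_min = cosh(S/(2a)) = 1.214861

a=36.019 sag=7.739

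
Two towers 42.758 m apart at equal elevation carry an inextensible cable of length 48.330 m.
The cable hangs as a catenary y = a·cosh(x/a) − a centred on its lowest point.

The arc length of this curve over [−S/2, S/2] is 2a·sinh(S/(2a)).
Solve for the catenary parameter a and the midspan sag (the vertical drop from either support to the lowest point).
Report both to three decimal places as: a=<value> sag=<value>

a=24.637 sag=9.873

seed: a₀ = √(S³/(24(L−S))) = √(42.758³/(24·5.572)) = 24.177695
iter 1: u=0.884245  f(a)=+2.219e-01  f'(a)=-4.980e-01  a ← 24.177695 − (+2.219e-01/-4.980e-01) = 24.623363
iter 2: u=0.868240  f(a)=+6.285e-03  f'(a)=-4.701e-01  a ← 24.623363 − (+6.285e-03/-4.701e-01) = 24.636732
iter 3: u=0.867769  f(a)=+5.366e-06  f'(a)=-4.693e-01  a ← 24.636732 − (+5.366e-06/-4.693e-01) = 24.636743
iter 4: u=0.867769  f(a)=+3.915e-12  f'(a)=-4.693e-01  a ← 24.636743 − (+3.915e-12/-4.693e-01) = 24.636743
converged: |Δa| < 1e-12 after 4 iterations
sag = a·(cosh(S/(2a)) − 1) = 24.636743·(cosh(0.867769) − 1) = 9.872913
T_max/T_min = cosh(S/(2a)) = 1.400739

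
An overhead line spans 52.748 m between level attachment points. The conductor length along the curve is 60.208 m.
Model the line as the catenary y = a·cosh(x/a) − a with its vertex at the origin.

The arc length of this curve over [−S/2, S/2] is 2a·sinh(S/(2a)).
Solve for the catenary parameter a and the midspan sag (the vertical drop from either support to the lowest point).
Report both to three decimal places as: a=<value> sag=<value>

a=29.219 sag=12.733

seed: a₀ = √(S³/(24(L−S))) = √(52.748³/(24·7.460)) = 28.630832
iter 1: u=0.921175  f(a)=+3.230e-01  f'(a)=-5.667e-01  a ← 28.630832 − (+3.230e-01/-5.667e-01) = 29.200773
iter 2: u=0.903195  f(a)=+9.896e-03  f'(a)=-5.324e-01  a ← 29.200773 − (+9.896e-03/-5.324e-01) = 29.219360
iter 3: u=0.902621  f(a)=+9.942e-06  f'(a)=-5.314e-01  a ← 29.219360 − (+9.942e-06/-5.314e-01) = 29.219378
iter 4: u=0.902620  f(a)=+1.005e-11  f'(a)=-5.314e-01  a ← 29.219378 − (+1.005e-11/-5.314e-01) = 29.219378
converged: |Δa| < 1e-12 after 4 iterations
sag = a·(cosh(S/(2a)) − 1) = 29.219378·(cosh(0.902620) − 1) = 12.733248
T_max/T_min = cosh(S/(2a)) = 1.435781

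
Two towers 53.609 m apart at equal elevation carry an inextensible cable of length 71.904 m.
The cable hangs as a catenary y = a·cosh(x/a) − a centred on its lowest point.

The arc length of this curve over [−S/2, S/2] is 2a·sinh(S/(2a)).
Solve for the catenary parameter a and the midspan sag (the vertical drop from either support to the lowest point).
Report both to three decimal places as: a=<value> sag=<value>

seed: a₀ = √(S³/(24(L−S))) = √(53.609³/(24·18.295)) = 18.732025
iter 1: u=1.430945  f(a)=+1.967e+00  f'(a)=-2.384e+00  a ← 18.732025 − (+1.967e+00/-2.384e+00) = 19.557219
iter 2: u=1.370568  f(a)=+1.374e-01  f'(a)=-2.061e+00  a ← 19.557219 − (+1.374e-01/-2.061e+00) = 19.623902
iter 3: u=1.365911  f(a)=+7.826e-04  f'(a)=-2.038e+00  a ← 19.623902 − (+7.826e-04/-2.038e+00) = 19.624286
iter 4: u=1.365884  f(a)=+2.569e-08  f'(a)=-2.038e+00  a ← 19.624286 − (+2.569e-08/-2.038e+00) = 19.624286
iter 5: u=1.365884  f(a)=+0.000e+00  f'(a)=-2.038e+00  a ← 19.624286 − (+0.000e+00/-2.038e+00) = 19.624286
converged: |Δa| < 1e-12 after 5 iterations
sag = a·(cosh(S/(2a)) − 1) = 19.624286·(cosh(1.365884) − 1) = 21.334948
T_max/T_min = cosh(S/(2a)) = 2.087171

a=19.624 sag=21.335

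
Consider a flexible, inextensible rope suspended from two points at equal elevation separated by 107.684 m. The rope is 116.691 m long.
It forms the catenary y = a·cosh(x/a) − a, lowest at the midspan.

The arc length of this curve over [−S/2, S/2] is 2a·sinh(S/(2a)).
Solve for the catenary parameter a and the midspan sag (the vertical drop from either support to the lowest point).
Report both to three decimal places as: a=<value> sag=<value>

a=76.939 sag=19.621

seed: a₀ = √(S³/(24(L−S))) = √(107.684³/(24·9.007)) = 76.003058
iter 1: u=0.708419  f(a)=+2.287e-01  f'(a)=-2.491e-01  a ← 76.003058 − (+2.287e-01/-2.491e-01) = 76.921189
iter 2: u=0.699963  f(a)=+4.211e-03  f'(a)=-2.400e-01  a ← 76.921189 − (+4.211e-03/-2.400e-01) = 76.938731
iter 3: u=0.699804  f(a)=+1.486e-06  f'(a)=-2.399e-01  a ← 76.938731 − (+1.486e-06/-2.399e-01) = 76.938737
iter 4: u=0.699804  f(a)=+1.847e-13  f'(a)=-2.399e-01  a ← 76.938737 − (+1.847e-13/-2.399e-01) = 76.938737
converged: |Δa| < 1e-12 after 4 iterations
sag = a·(cosh(S/(2a)) − 1) = 76.938737·(cosh(0.699804) − 1) = 19.620916
T_max/T_min = cosh(S/(2a)) = 1.255020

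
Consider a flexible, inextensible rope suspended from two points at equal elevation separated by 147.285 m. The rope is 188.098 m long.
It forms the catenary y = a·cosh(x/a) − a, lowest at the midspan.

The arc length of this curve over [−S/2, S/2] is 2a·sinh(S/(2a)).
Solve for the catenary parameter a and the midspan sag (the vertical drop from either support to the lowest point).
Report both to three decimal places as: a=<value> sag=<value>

seed: a₀ = √(S³/(24(L−S))) = √(147.285³/(24·40.813)) = 57.112727
iter 1: u=1.289424  f(a)=+3.530e+00  f'(a)=-1.681e+00  a ← 57.112727 − (+3.530e+00/-1.681e+00) = 59.212349
iter 2: u=1.243702  f(a)=+2.040e-01  f'(a)=-1.492e+00  a ← 59.212349 − (+2.040e-01/-1.492e+00) = 59.349073
iter 3: u=1.240837  f(a)=+7.738e-04  f'(a)=-1.481e+00  a ← 59.349073 − (+7.738e-04/-1.481e+00) = 59.349595
iter 4: u=1.240826  f(a)=+1.123e-08  f'(a)=-1.481e+00  a ← 59.349595 − (+1.123e-08/-1.481e+00) = 59.349595
iter 5: u=1.240826  f(a)=+2.842e-14  f'(a)=-1.481e+00  a ← 59.349595 − (+2.842e-14/-1.481e+00) = 59.349595
converged: |Δa| < 1e-12 after 5 iterations
sag = a·(cosh(S/(2a)) − 1) = 59.349595·(cosh(1.240826) − 1) = 51.860066
T_max/T_min = cosh(S/(2a)) = 1.873807

a=59.350 sag=51.860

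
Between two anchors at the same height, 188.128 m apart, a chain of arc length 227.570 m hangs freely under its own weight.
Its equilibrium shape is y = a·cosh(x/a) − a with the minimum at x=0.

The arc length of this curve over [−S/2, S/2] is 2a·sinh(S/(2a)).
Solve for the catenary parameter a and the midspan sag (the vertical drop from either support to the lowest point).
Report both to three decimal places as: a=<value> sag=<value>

seed: a₀ = √(S³/(24(L−S))) = √(188.128³/(24·39.442)) = 83.867766
iter 1: u=1.121575  f(a)=+2.556e+00  f'(a)=-1.064e+00  a ← 83.867766 − (+2.556e+00/-1.064e+00) = 86.269621
iter 2: u=1.090349  f(a)=+1.139e-01  f'(a)=-9.714e-01  a ← 86.269621 − (+1.139e-01/-9.714e-01) = 86.386908
iter 3: u=1.088869  f(a)=+2.497e-04  f'(a)=-9.671e-01  a ← 86.386908 − (+2.497e-04/-9.671e-01) = 86.387166
iter 4: u=1.088865  f(a)=+1.205e-09  f'(a)=-9.671e-01  a ← 86.387166 − (+1.205e-09/-9.671e-01) = 86.387166
iter 5: u=1.088865  f(a)=-8.527e-14  f'(a)=-9.671e-01  a ← 86.387166 − (-8.527e-14/-9.671e-01) = 86.387166
converged: |Δa| < 1e-12 after 5 iterations
sag = a·(cosh(S/(2a)) − 1) = 86.387166·(cosh(1.088865) − 1) = 56.475596
T_max/T_min = cosh(S/(2a)) = 1.653750

a=86.387 sag=56.476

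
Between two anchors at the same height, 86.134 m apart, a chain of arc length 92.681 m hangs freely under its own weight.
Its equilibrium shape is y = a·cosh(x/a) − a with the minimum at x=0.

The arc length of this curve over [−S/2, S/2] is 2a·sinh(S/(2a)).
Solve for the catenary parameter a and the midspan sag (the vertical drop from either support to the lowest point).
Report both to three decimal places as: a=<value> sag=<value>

a=64.487 sag=14.923

seed: a₀ = √(S³/(24(L−S))) = √(86.134³/(24·6.547)) = 63.772748
iter 1: u=0.675320  f(a)=+1.509e-01  f'(a)=-2.148e-01  a ← 63.772748 − (+1.509e-01/-2.148e-01) = 64.475230
iter 2: u=0.667962  f(a)=+2.530e-03  f'(a)=-2.077e-01  a ← 64.475230 − (+2.530e-03/-2.077e-01) = 64.487412
iter 3: u=0.667836  f(a)=+7.379e-07  f'(a)=-2.076e-01  a ← 64.487412 − (+7.379e-07/-2.076e-01) = 64.487415
iter 4: u=0.667836  f(a)=+7.105e-14  f'(a)=-2.076e-01  a ← 64.487415 − (+7.105e-14/-2.076e-01) = 64.487415
converged: |Δa| < 1e-12 after 4 iterations
sag = a·(cosh(S/(2a)) − 1) = 64.487415·(cosh(0.667836) − 1) = 14.923344
T_max/T_min = cosh(S/(2a)) = 1.231415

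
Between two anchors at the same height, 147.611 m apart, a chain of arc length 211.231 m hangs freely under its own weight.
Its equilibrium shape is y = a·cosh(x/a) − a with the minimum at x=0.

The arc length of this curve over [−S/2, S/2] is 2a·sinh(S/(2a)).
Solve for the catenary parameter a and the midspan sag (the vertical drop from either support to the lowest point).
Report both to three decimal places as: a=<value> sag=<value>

a=48.611 sag=67.655

seed: a₀ = √(S³/(24(L−S))) = √(147.611³/(24·63.620)) = 45.896084
iter 1: u=1.608100  f(a)=+8.751e+00  f'(a)=-3.559e+00  a ← 45.896084 − (+8.751e+00/-3.559e+00) = 48.355128
iter 2: u=1.526322  f(a)=+7.525e-01  f'(a)=-2.971e+00  a ← 48.355128 − (+7.525e-01/-2.971e+00) = 48.608437
iter 3: u=1.518368  f(a)=+6.721e-03  f'(a)=-2.918e+00  a ← 48.608437 − (+6.721e-03/-2.918e+00) = 48.610741
iter 4: u=1.518296  f(a)=+5.467e-07  f'(a)=-2.917e+00  a ← 48.610741 − (+5.467e-07/-2.917e+00) = 48.610741
iter 5: u=1.518296  f(a)=+0.000e+00  f'(a)=-2.917e+00  a ← 48.610741 − (+0.000e+00/-2.917e+00) = 48.610741
converged: |Δa| < 1e-12 after 5 iterations
sag = a·(cosh(S/(2a)) − 1) = 48.610741·(cosh(1.518296) − 1) = 67.654637
T_max/T_min = cosh(S/(2a)) = 2.391763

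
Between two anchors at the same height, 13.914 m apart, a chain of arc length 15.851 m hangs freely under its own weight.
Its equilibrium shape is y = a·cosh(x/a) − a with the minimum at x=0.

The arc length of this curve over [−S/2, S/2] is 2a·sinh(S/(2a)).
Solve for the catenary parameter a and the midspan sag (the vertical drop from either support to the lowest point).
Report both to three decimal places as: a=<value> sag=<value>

a=7.766 sag=3.330

seed: a₀ = √(S³/(24(L−S))) = √(13.914³/(24·1.937)) = 7.612154
iter 1: u=0.913933  f(a)=+8.252e-02  f'(a)=-5.527e-01  a ← 7.612154 − (+8.252e-02/-5.527e-01) = 7.761459
iter 2: u=0.896352  f(a)=+2.490e-03  f'(a)=-5.198e-01  a ← 7.761459 − (+2.490e-03/-5.198e-01) = 7.766250
iter 3: u=0.895799  f(a)=+2.425e-06  f'(a)=-5.188e-01  a ← 7.766250 − (+2.425e-06/-5.188e-01) = 7.766255
iter 4: u=0.895799  f(a)=+2.304e-12  f'(a)=-5.188e-01  a ← 7.766255 − (+2.304e-12/-5.188e-01) = 7.766255
converged: |Δa| < 1e-12 after 4 iterations
sag = a·(cosh(S/(2a)) − 1) = 7.766255·(cosh(0.895799) − 1) = 3.330063
T_max/T_min = cosh(S/(2a)) = 1.428786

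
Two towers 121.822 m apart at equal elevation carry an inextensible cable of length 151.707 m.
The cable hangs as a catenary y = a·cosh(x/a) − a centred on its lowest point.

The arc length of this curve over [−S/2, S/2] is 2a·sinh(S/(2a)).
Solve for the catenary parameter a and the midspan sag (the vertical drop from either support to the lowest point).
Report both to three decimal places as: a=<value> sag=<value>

seed: a₀ = √(S³/(24(L−S))) = √(121.822³/(24·29.885)) = 50.206083
iter 1: u=1.213220  f(a)=+2.278e+00  f'(a)=-1.375e+00  a ← 50.206083 − (+2.278e+00/-1.375e+00) = 51.862629
iter 2: u=1.174468  f(a)=+1.176e-01  f'(a)=-1.237e+00  a ← 51.862629 − (+1.176e-01/-1.237e+00) = 51.957739
iter 3: u=1.172318  f(a)=+3.512e-04  f'(a)=-1.229e+00  a ← 51.957739 − (+3.512e-04/-1.229e+00) = 51.958025
iter 4: u=1.172312  f(a)=+3.153e-09  f'(a)=-1.229e+00  a ← 51.958025 − (+3.153e-09/-1.229e+00) = 51.958025
iter 5: u=1.172312  f(a)=+2.842e-14  f'(a)=-1.229e+00  a ← 51.958025 − (+2.842e-14/-1.229e+00) = 51.958025
converged: |Δa| < 1e-12 after 5 iterations
sag = a·(cosh(S/(2a)) − 1) = 51.958025·(cosh(1.172312) − 1) = 39.984293
T_max/T_min = cosh(S/(2a)) = 1.769550

a=51.958 sag=39.984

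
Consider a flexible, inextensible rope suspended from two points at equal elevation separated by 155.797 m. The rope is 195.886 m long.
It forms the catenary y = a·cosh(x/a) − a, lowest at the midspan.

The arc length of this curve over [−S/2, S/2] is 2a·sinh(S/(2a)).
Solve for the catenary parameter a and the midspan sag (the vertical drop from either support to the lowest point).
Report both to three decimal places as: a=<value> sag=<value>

seed: a₀ = √(S³/(24(L−S))) = √(155.797³/(24·40.089)) = 62.693195
iter 1: u=1.242535  f(a)=+3.211e+00  f'(a)=-1.488e+00  a ← 62.693195 − (+3.211e+00/-1.488e+00) = 64.851709
iter 2: u=1.201179  f(a)=+1.733e-01  f'(a)=-1.331e+00  a ← 64.851709 − (+1.733e-01/-1.331e+00) = 64.981904
iter 3: u=1.198772  f(a)=+5.684e-04  f'(a)=-1.322e+00  a ← 64.981904 − (+5.684e-04/-1.322e+00) = 64.982334
iter 4: u=1.198764  f(a)=+6.159e-09  f'(a)=-1.322e+00  a ← 64.982334 − (+6.159e-09/-1.322e+00) = 64.982334
iter 5: u=1.198764  f(a)=+5.684e-14  f'(a)=-1.322e+00  a ← 64.982334 − (+5.684e-14/-1.322e+00) = 64.982334
converged: |Δa| < 1e-12 after 5 iterations
sag = a·(cosh(S/(2a)) − 1) = 64.982334·(cosh(1.198764) − 1) = 52.557170
T_max/T_min = cosh(S/(2a)) = 1.808792

a=64.982 sag=52.557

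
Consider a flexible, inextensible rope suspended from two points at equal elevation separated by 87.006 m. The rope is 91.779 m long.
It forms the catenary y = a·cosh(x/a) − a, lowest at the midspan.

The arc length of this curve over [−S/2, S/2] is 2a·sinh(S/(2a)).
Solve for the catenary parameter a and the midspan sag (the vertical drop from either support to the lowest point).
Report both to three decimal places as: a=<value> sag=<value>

a=76.443 sag=12.716

seed: a₀ = √(S³/(24(L−S))) = √(87.006³/(24·4.773)) = 75.826754
iter 1: u=0.573716  f(a)=+7.917e-02  f'(a)=-1.301e-01  a ← 75.826754 − (+7.917e-02/-1.301e-01) = 76.435356
iter 2: u=0.569148  f(a)=+9.633e-04  f'(a)=-1.269e-01  a ← 76.435356 − (+9.633e-04/-1.269e-01) = 76.442945
iter 3: u=0.569091  f(a)=+1.465e-07  f'(a)=-1.269e-01  a ← 76.442945 − (+1.465e-07/-1.269e-01) = 76.442946
iter 4: u=0.569091  f(a)=+0.000e+00  f'(a)=-1.269e-01  a ← 76.442946 − (+0.000e+00/-1.269e-01) = 76.442946
converged: |Δa| < 1e-12 after 4 iterations
sag = a·(cosh(S/(2a)) − 1) = 76.442946·(cosh(0.569091) − 1) = 12.716295
T_max/T_min = cosh(S/(2a)) = 1.166350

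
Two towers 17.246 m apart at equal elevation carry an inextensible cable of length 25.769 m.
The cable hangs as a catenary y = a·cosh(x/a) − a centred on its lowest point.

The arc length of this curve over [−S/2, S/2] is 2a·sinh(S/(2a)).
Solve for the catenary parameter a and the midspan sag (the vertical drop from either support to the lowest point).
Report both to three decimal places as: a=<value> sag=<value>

seed: a₀ = √(S³/(24(L−S))) = √(17.246³/(24·8.523)) = 5.007612
iter 1: u=1.721978  f(a)=+1.357e+00  f'(a)=-4.526e+00  a ← 5.007612 − (+1.357e+00/-4.526e+00) = 5.307327
iter 2: u=1.624735  f(a)=+1.313e-01  f'(a)=-3.689e+00  a ← 5.307327 − (+1.313e-01/-3.689e+00) = 5.342931
iter 3: u=1.613908  f(a)=+1.522e-03  f'(a)=-3.604e+00  a ← 5.342931 − (+1.522e-03/-3.604e+00) = 5.343354
iter 4: u=1.613780  f(a)=+2.098e-07  f'(a)=-3.603e+00  a ← 5.343354 − (+2.098e-07/-3.603e+00) = 5.343354
iter 5: u=1.613780  f(a)=+7.105e-15  f'(a)=-3.603e+00  a ← 5.343354 − (+7.105e-15/-3.603e+00) = 5.343354
converged: |Δa| < 1e-12 after 5 iterations
sag = a·(cosh(S/(2a)) − 1) = 5.343354·(cosh(1.613780) − 1) = 8.605186
T_max/T_min = cosh(S/(2a)) = 2.610447

a=5.343 sag=8.605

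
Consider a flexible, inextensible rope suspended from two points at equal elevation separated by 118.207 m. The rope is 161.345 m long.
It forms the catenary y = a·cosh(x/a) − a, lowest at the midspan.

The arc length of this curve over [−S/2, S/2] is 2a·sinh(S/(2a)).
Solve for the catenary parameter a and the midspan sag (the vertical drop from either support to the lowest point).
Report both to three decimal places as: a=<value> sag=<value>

a=41.967 sag=48.968

seed: a₀ = √(S³/(24(L−S))) = √(118.207³/(24·43.138)) = 39.941941
iter 1: u=1.479735  f(a)=+4.977e+00  f'(a)=-2.672e+00  a ← 39.941941 − (+4.977e+00/-2.672e+00) = 41.804788
iter 2: u=1.413797  f(a)=+3.693e-01  f'(a)=-2.288e+00  a ← 41.804788 − (+3.693e-01/-2.288e+00) = 41.966182
iter 3: u=1.408360  f(a)=+2.395e-03  f'(a)=-2.259e+00  a ← 41.966182 − (+2.395e-03/-2.259e+00) = 41.967242
iter 4: u=1.408325  f(a)=+1.021e-07  f'(a)=-2.259e+00  a ← 41.967242 − (+1.021e-07/-2.259e+00) = 41.967242
iter 5: u=1.408325  f(a)=-2.842e-14  f'(a)=-2.259e+00  a ← 41.967242 − (-2.842e-14/-2.259e+00) = 41.967242
converged: |Δa| < 1e-12 after 5 iterations
sag = a·(cosh(S/(2a)) − 1) = 41.967242·(cosh(1.408325) − 1) = 48.968459
T_max/T_min = cosh(S/(2a)) = 2.166826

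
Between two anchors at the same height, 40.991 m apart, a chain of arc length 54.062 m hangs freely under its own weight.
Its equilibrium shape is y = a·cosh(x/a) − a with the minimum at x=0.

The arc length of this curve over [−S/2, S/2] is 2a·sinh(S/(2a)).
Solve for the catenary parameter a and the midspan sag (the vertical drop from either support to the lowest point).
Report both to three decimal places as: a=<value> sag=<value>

a=15.480 sag=15.670

seed: a₀ = √(S³/(24(L−S))) = √(40.991³/(24·13.071)) = 14.817425
iter 1: u=1.383203  f(a)=+1.309e+00  f'(a)=-2.126e+00  a ← 14.817425 − (+1.309e+00/-2.126e+00) = 15.433171
iter 2: u=1.328016  f(a)=+8.601e-02  f'(a)=-1.855e+00  a ← 15.433171 − (+8.601e-02/-1.855e+00) = 15.479544
iter 3: u=1.324038  f(a)=+4.292e-04  f'(a)=-1.836e+00  a ← 15.479544 − (+4.292e-04/-1.836e+00) = 15.479778
iter 4: u=1.324018  f(a)=+1.080e-08  f'(a)=-1.836e+00  a ← 15.479778 − (+1.080e-08/-1.836e+00) = 15.479778
iter 5: u=1.324018  f(a)=-7.105e-15  f'(a)=-1.836e+00  a ← 15.479778 − (-7.105e-15/-1.836e+00) = 15.479778
converged: |Δa| < 1e-12 after 5 iterations
sag = a·(cosh(S/(2a)) − 1) = 15.479778·(cosh(1.324018) − 1) = 15.669836
T_max/T_min = cosh(S/(2a)) = 2.012278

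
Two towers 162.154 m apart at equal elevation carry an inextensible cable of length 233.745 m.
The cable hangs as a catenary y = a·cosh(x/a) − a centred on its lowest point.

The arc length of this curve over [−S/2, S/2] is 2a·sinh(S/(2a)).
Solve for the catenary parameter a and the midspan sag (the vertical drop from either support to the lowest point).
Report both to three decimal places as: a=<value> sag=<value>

a=52.827 sag=75.430

seed: a₀ = √(S³/(24(L−S))) = √(162.154³/(24·71.591)) = 49.814602
iter 1: u=1.627575  f(a)=+1.010e+01  f'(a)=-3.711e+00  a ← 49.814602 − (+1.010e+01/-3.711e+00) = 52.536727
iter 2: u=1.543244  f(a)=+8.872e-01  f'(a)=-3.086e+00  a ← 52.536727 − (+8.872e-01/-3.086e+00) = 52.824256
iter 3: u=1.534844  f(a)=+8.298e-03  f'(a)=-3.028e+00  a ← 52.824256 − (+8.298e-03/-3.028e+00) = 52.826996
iter 4: u=1.534765  f(a)=+7.408e-07  f'(a)=-3.028e+00  a ← 52.826996 − (+7.408e-07/-3.028e+00) = 52.826997
iter 5: u=1.534765  f(a)=+0.000e+00  f'(a)=-3.028e+00  a ← 52.826997 − (+0.000e+00/-3.028e+00) = 52.826997
converged: |Δa| < 1e-12 after 5 iterations
sag = a·(cosh(S/(2a)) − 1) = 52.826997·(cosh(1.534765) − 1) = 75.430061
T_max/T_min = cosh(S/(2a)) = 2.427870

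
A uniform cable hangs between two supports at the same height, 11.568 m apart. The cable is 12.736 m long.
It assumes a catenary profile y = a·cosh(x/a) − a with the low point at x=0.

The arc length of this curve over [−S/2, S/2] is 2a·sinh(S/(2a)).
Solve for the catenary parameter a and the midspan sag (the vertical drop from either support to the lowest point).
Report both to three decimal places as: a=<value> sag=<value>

seed: a₀ = √(S³/(24(L−S))) = √(11.568³/(24·1.168)) = 7.431224
iter 1: u=0.778337  f(a)=+3.589e-02  f'(a)=-3.338e-01  a ← 7.431224 − (+3.589e-02/-3.338e-01) = 7.538752
iter 2: u=0.767236  f(a)=+7.939e-04  f'(a)=-3.192e-01  a ← 7.538752 − (+7.939e-04/-3.192e-01) = 7.541240
iter 3: u=0.766983  f(a)=+4.079e-07  f'(a)=-3.189e-01  a ← 7.541240 − (+4.079e-07/-3.189e-01) = 7.541241
iter 4: u=0.766983  f(a)=+1.084e-13  f'(a)=-3.189e-01  a ← 7.541241 − (+1.084e-13/-3.189e-01) = 7.541241
converged: |Δa| < 1e-12 after 4 iterations
sag = a·(cosh(S/(2a)) − 1) = 7.541241·(cosh(0.766983) − 1) = 2.329004
T_max/T_min = cosh(S/(2a)) = 1.308836

a=7.541 sag=2.329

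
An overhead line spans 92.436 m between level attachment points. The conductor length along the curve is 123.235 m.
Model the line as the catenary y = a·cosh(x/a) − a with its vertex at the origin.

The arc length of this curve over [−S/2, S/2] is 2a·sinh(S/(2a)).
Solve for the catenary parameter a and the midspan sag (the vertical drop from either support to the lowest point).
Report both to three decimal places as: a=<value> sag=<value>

seed: a₀ = √(S³/(24(L−S))) = √(92.436³/(24·30.799)) = 32.687958
iter 1: u=1.413915  f(a)=+3.229e+00  f'(a)=-2.289e+00  a ← 32.687958 − (+3.229e+00/-2.289e+00) = 34.098699
iter 2: u=1.355418  f(a)=+2.208e-01  f'(a)=-1.986e+00  a ← 34.098699 − (+2.208e-01/-1.986e+00) = 34.209901
iter 3: u=1.351012  f(a)=+1.200e-03  f'(a)=-1.964e+00  a ← 34.209901 − (+1.200e-03/-1.964e+00) = 34.210512
iter 4: u=1.350988  f(a)=+3.587e-08  f'(a)=-1.964e+00  a ← 34.210512 − (+3.587e-08/-1.964e+00) = 34.210512
iter 5: u=1.350988  f(a)=-1.421e-14  f'(a)=-1.964e+00  a ← 34.210512 − (-1.421e-14/-1.964e+00) = 34.210512
converged: |Δa| < 1e-12 after 5 iterations
sag = a·(cosh(S/(2a)) − 1) = 34.210512·(cosh(1.350988) − 1) = 36.266970
T_max/T_min = cosh(S/(2a)) = 2.060112

a=34.211 sag=36.267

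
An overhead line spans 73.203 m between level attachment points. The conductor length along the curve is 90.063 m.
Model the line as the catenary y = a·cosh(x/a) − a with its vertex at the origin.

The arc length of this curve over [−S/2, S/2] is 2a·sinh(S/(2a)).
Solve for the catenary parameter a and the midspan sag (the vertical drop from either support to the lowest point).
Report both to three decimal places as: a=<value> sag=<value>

a=32.159 sag=23.177

seed: a₀ = √(S³/(24(L−S))) = √(73.203³/(24·16.860)) = 31.135720
iter 1: u=1.175547  f(a)=+1.204e+00  f'(a)=-1.240e+00  a ← 31.135720 − (+1.204e+00/-1.240e+00) = 32.106521
iter 2: u=1.140002  f(a)=+5.861e-02  f'(a)=-1.122e+00  a ← 32.106521 − (+5.861e-02/-1.122e+00) = 32.158746
iter 3: u=1.138151  f(a)=+1.546e-04  f'(a)=-1.116e+00  a ← 32.158746 − (+1.546e-04/-1.116e+00) = 32.158885
iter 4: u=1.138146  f(a)=+1.082e-09  f'(a)=-1.116e+00  a ← 32.158885 − (+1.082e-09/-1.116e+00) = 32.158885
iter 5: u=1.138146  f(a)=-1.421e-14  f'(a)=-1.116e+00  a ← 32.158885 − (-1.421e-14/-1.116e+00) = 32.158885
converged: |Δa| < 1e-12 after 5 iterations
sag = a·(cosh(S/(2a)) − 1) = 32.158885·(cosh(1.138146) − 1) = 23.176726
T_max/T_min = cosh(S/(2a)) = 1.720694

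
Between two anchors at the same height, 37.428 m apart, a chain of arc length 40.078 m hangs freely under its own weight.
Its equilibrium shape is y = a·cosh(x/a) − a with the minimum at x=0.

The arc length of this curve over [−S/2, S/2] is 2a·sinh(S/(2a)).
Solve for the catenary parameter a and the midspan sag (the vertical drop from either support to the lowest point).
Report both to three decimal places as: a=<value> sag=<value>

seed: a₀ = √(S³/(24(L−S))) = √(37.428³/(24·2.650)) = 28.712194
iter 1: u=0.651779  f(a)=+5.686e-02  f'(a)=-1.926e-01  a ← 28.712194 − (+5.686e-02/-1.926e-01) = 29.007494
iter 2: u=0.645144  f(a)=+8.891e-04  f'(a)=-1.866e-01  a ← 29.007494 − (+8.891e-04/-1.866e-01) = 29.012260
iter 3: u=0.645038  f(a)=+2.251e-07  f'(a)=-1.865e-01  a ← 29.012260 − (+2.251e-07/-1.865e-01) = 29.012261
iter 4: u=0.645038  f(a)=+2.132e-14  f'(a)=-1.865e-01  a ← 29.012261 − (+2.132e-14/-1.865e-01) = 29.012261
converged: |Δa| < 1e-12 after 4 iterations
sag = a·(cosh(S/(2a)) − 1) = 29.012261·(cosh(0.645038) − 1) = 6.247813
T_max/T_min = cosh(S/(2a)) = 1.215351

a=29.012 sag=6.248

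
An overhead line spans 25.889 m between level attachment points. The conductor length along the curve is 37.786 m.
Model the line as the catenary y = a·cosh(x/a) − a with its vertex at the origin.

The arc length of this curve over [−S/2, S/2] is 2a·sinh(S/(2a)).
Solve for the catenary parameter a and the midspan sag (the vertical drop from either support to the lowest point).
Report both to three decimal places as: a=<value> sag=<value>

seed: a₀ = √(S³/(24(L−S))) = √(25.889³/(24·11.897)) = 7.795582
iter 1: u=1.660492  f(a)=+1.752e+00  f'(a)=-3.981e+00  a ← 7.795582 − (+1.752e+00/-3.981e+00) = 8.235677
iter 2: u=1.571759  f(a)=+1.593e-01  f'(a)=-3.287e+00  a ← 8.235677 − (+1.593e-01/-3.287e+00) = 8.284143
iter 3: u=1.562564  f(a)=+1.608e-03  f'(a)=-3.221e+00  a ← 8.284143 − (+1.608e-03/-3.221e+00) = 8.284642
iter 4: u=1.562469  f(a)=+1.676e-07  f'(a)=-3.220e+00  a ← 8.284642 − (+1.676e-07/-3.220e+00) = 8.284642
iter 5: u=1.562469  f(a)=+7.105e-15  f'(a)=-3.220e+00  a ← 8.284642 − (+7.105e-15/-3.220e+00) = 8.284642
converged: |Δa| < 1e-12 after 5 iterations
sag = a·(cosh(S/(2a)) − 1) = 8.284642·(cosh(1.562469) − 1) = 12.344966
T_max/T_min = cosh(S/(2a)) = 2.490103

a=8.285 sag=12.345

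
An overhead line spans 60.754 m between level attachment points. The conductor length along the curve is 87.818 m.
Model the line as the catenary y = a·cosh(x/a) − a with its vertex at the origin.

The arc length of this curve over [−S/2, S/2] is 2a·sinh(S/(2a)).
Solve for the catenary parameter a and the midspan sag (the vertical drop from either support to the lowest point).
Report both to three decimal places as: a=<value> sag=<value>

a=19.714 sag=28.418

seed: a₀ = √(S³/(24(L−S))) = √(60.754³/(24·27.064)) = 18.580641
iter 1: u=1.634874  f(a)=+3.856e+00  f'(a)=-3.770e+00  a ← 18.580641 − (+3.856e+00/-3.770e+00) = 19.603424
iter 2: u=1.549576  f(a)=+3.413e-01  f'(a)=-3.130e+00  a ← 19.603424 − (+3.413e-01/-3.130e+00) = 19.712469
iter 3: u=1.541004  f(a)=+3.247e-03  f'(a)=-3.070e+00  a ← 19.712469 − (+3.247e-03/-3.070e+00) = 19.713527
iter 4: u=1.540922  f(a)=+3.000e-07  f'(a)=-3.070e+00  a ← 19.713527 − (+3.000e-07/-3.070e+00) = 19.713527
iter 5: u=1.540922  f(a)=+0.000e+00  f'(a)=-3.070e+00  a ← 19.713527 − (+0.000e+00/-3.070e+00) = 19.713527
converged: |Δa| < 1e-12 after 5 iterations
sag = a·(cosh(S/(2a)) − 1) = 19.713527·(cosh(1.540922) − 1) = 28.417788
T_max/T_min = cosh(S/(2a)) = 2.441537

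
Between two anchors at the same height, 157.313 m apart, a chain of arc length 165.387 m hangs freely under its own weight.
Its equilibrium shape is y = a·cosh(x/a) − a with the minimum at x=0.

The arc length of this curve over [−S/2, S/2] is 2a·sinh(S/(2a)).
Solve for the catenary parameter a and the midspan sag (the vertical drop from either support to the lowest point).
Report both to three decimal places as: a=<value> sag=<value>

seed: a₀ = √(S³/(24(L−S))) = √(157.313³/(24·8.074)) = 141.741468
iter 1: u=0.554929  f(a)=+1.252e-01  f'(a)=-1.175e-01  a ← 141.741468 − (+1.252e-01/-1.175e-01) = 142.807531
iter 2: u=0.550787  f(a)=+1.427e-03  f'(a)=-1.148e-01  a ← 142.807531 − (+1.427e-03/-1.148e-01) = 142.819960
iter 3: u=0.550739  f(a)=+1.900e-07  f'(a)=-1.148e-01  a ← 142.819960 − (+1.900e-07/-1.148e-01) = 142.819961
iter 4: u=0.550739  f(a)=+2.842e-14  f'(a)=-1.148e-01  a ← 142.819961 − (+2.842e-14/-1.148e-01) = 142.819961
converged: |Δa| < 1e-12 after 4 iterations
sag = a·(cosh(S/(2a)) − 1) = 142.819961·(cosh(0.550739) − 1) = 22.212630
T_max/T_min = cosh(S/(2a)) = 1.155529

a=142.820 sag=22.213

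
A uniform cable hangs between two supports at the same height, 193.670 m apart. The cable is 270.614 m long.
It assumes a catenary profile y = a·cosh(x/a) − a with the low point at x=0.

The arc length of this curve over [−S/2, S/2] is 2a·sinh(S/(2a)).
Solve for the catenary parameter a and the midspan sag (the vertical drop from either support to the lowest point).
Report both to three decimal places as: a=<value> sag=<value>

a=66.160 sag=84.456

seed: a₀ = √(S³/(24(L−S))) = √(193.670³/(24·76.944)) = 62.719203
iter 1: u=1.543945  f(a)=+9.709e+00  f'(a)=-3.091e+00  a ← 62.719203 − (+9.709e+00/-3.091e+00) = 65.860709
iter 2: u=1.470300  f(a)=+7.771e-01  f'(a)=-2.614e+00  a ← 65.860709 − (+7.771e-01/-2.614e+00) = 66.158023
iter 3: u=1.463692  f(a)=+5.937e-03  f'(a)=-2.574e+00  a ← 66.158023 − (+5.937e-03/-2.574e+00) = 66.160329
iter 4: u=1.463641  f(a)=+3.523e-07  f'(a)=-2.574e+00  a ← 66.160329 − (+3.523e-07/-2.574e+00) = 66.160329
iter 5: u=1.463641  f(a)=-5.684e-14  f'(a)=-2.574e+00  a ← 66.160329 − (-5.684e-14/-2.574e+00) = 66.160329
converged: |Δa| < 1e-12 after 5 iterations
sag = a·(cosh(S/(2a)) − 1) = 66.160329·(cosh(1.463641) − 1) = 84.455651
T_max/T_min = cosh(S/(2a)) = 2.276530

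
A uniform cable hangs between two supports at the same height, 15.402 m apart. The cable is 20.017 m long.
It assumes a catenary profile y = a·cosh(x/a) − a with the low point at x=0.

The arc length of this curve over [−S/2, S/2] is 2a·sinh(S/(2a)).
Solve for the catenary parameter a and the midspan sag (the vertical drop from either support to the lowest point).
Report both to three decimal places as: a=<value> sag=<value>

seed: a₀ = √(S³/(24(L−S))) = √(15.402³/(24·4.615)) = 5.743468
iter 1: u=1.340828  f(a)=+4.331e-01  f'(a)=-1.915e+00  a ← 5.743468 − (+4.331e-01/-1.915e+00) = 5.969590
iter 2: u=1.290038  f(a)=+2.689e-02  f'(a)=-1.684e+00  a ← 5.969590 − (+2.689e-02/-1.684e+00) = 5.985556
iter 3: u=1.286597  f(a)=+1.188e-04  f'(a)=-1.669e+00  a ← 5.985556 − (+1.188e-04/-1.669e+00) = 5.985627
iter 4: u=1.286582  f(a)=+2.344e-09  f'(a)=-1.669e+00  a ← 5.985627 − (+2.344e-09/-1.669e+00) = 5.985627
iter 5: u=1.286582  f(a)=+0.000e+00  f'(a)=-1.669e+00  a ← 5.985627 − (+0.000e+00/-1.669e+00) = 5.985627
converged: |Δa| < 1e-12 after 5 iterations
sag = a·(cosh(S/(2a)) − 1) = 5.985627·(cosh(1.286582) − 1) = 5.676183
T_max/T_min = cosh(S/(2a)) = 1.948302

a=5.986 sag=5.676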